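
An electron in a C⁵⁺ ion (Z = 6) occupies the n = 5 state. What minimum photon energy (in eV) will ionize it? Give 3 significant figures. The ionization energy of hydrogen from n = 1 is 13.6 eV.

E_n = −13.6 Z²/n² = −489.6/n² eV for Z = 6.
E_5 = −489.6/25 = −19.6 eV, so ionization (to E = 0) requires 19.6 eV.

19.6 eV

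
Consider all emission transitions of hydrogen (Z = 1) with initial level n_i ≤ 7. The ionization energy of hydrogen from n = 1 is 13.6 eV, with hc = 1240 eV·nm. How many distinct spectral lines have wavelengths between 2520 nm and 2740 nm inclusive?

Enumerate all n_i → n_f pairs with 1 ≤ n_f < n_i ≤ 7 and compute λ = 1240 / [13.6·1·(1/n_f² − 1/n_i²)].
Lines falling in [2520, 2740] nm: 6→4 (2626 nm).

1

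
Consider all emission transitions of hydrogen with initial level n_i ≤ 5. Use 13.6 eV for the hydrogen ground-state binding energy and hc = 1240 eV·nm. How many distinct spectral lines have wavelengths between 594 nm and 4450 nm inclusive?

Enumerate all n_i → n_f pairs with 1 ≤ n_f < n_i ≤ 5 and compute λ = 1240 / [13.6·1·(1/n_f² − 1/n_i²)].
Lines falling in [594, 4450] nm: 3→2 (656.5 nm), 5→3 (1282 nm), 4→3 (1876 nm), 5→4 (4052 nm).

4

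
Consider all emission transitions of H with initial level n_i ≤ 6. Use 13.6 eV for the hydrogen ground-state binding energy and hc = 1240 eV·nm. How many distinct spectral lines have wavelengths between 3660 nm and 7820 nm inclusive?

2

Enumerate all n_i → n_f pairs with 1 ≤ n_f < n_i ≤ 6 and compute λ = 1240 / [13.6·1·(1/n_f² − 1/n_i²)].
Lines falling in [3660, 7820] nm: 5→4 (4052 nm), 6→5 (7460 nm).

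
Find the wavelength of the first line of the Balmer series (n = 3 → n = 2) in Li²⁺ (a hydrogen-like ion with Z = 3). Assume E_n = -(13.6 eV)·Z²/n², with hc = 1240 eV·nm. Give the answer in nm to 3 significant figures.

72.9 nm

The Balmer series terminates on n_f = 2; the first line has n_i = 2+1 = 3.
ΔE = 122.4 × (1/2² − 1/3²) = 17.00 eV.
λ = 1240 / 17.00 = 72.9 nm.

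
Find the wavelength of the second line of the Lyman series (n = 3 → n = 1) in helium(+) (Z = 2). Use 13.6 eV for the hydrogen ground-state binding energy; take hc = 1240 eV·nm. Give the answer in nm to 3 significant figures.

The Lyman series terminates on n_f = 1; the second line has n_i = 1+2 = 3.
ΔE = 54.40 × (1/1² − 1/3²) = 48.36 eV.
λ = 1240 / 48.36 = 25.6 nm.

25.6 nm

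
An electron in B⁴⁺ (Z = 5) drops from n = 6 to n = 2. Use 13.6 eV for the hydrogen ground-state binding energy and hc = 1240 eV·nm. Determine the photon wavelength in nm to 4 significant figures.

16.41 nm

For Z = 5 the level energies scale as Z², so the effective Rydberg energy is 13.6 × 25 = 340.0 eV.
ΔE = 340.0 × (1/2² − 1/6²) = 340.0 × 0.2222 = 75.56 eV.
λ = hc/ΔE = 1240 / 75.56 = 16.41 nm.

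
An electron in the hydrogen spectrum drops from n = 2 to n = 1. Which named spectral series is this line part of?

Lyman

The series is set by the lower level: n_f = 1 is the Lyman series.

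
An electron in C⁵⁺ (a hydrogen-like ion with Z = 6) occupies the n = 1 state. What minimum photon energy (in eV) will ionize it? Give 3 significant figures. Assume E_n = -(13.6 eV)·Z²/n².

E_n = −13.6 Z²/n² = −489.6/n² eV for Z = 6.
E_1 = −489.6/1 = −490 eV, so ionization (to E = 0) requires 490 eV.

490 eV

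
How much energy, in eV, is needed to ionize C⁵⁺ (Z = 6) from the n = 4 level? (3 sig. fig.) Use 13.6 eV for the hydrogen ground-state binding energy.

E_n = −13.6 Z²/n² = −489.6/n² eV for Z = 6.
E_4 = −489.6/16 = −30.6 eV, so ionization (to E = 0) requires 30.6 eV.

30.6 eV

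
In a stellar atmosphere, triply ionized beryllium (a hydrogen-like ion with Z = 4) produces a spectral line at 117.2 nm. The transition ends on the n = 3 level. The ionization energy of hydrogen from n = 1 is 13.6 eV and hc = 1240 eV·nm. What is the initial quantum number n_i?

n_i = 4

The photon energy is ΔE = hc/λ = 1240 / 117.2 = 10.58 eV.
With Z = 4, ΔE = 217.6 × (1/n_f² − 1/n_i²), so 1/n_f² − 1/n_i² = 0.04862.
With n_f = 3: 1/n_i² = 1/9 − 0.04862 = 0.06249, so n_i ≈ 4.00.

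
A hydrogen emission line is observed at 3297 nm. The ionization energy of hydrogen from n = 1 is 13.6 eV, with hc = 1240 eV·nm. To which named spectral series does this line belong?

Pfund

ΔE = 1240/3297 = 0.3761 eV.
This matches 13.6 × (1/5² − 1/9²), so n_f = 5: the Pfund series.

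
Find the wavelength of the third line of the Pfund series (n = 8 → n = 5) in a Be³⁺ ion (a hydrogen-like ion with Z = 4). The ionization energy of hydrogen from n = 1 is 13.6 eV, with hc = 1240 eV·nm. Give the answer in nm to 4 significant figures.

233.8 nm

The Pfund series terminates on n_f = 5; the third line has n_i = 5+3 = 8.
ΔE = 217.6 × (1/5² − 1/8²) = 5.304 eV.
λ = 1240 / 5.304 = 233.8 nm.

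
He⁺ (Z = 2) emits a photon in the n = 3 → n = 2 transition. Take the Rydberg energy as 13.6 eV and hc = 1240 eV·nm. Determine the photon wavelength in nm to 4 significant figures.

For Z = 2 the level energies scale as Z², so the effective Rydberg energy is 13.6 × 4 = 54.40 eV.
ΔE = 54.40 × (1/2² − 1/3²) = 54.40 × 0.1389 = 7.556 eV.
λ = hc/ΔE = 1240 / 7.556 = 164.1 nm.

164.1 nm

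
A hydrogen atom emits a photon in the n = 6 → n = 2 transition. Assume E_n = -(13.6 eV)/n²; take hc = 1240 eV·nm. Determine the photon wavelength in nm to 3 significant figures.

ΔE = 13.60 × (1/2² − 1/6²) = 13.60 × 0.2222 = 3.022 eV.
λ = hc/ΔE = 1240 / 3.022 = 410 nm.

410 nm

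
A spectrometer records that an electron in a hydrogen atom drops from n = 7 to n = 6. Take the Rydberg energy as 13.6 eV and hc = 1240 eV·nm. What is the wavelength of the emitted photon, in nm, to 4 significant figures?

12370 nm

ΔE = 13.60 × (1/6² − 1/7²) = 13.60 × 0.007370 = 0.1002 eV.
λ = hc/ΔE = 1240 / 0.1002 = 12370 nm.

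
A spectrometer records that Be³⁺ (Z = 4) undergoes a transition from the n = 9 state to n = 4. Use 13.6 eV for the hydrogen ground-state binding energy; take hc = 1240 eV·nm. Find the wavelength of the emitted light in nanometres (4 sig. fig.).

113.6 nm

For Z = 4 the level energies scale as Z², so the effective Rydberg energy is 13.6 × 16 = 217.6 eV.
ΔE = 217.6 × (1/4² − 1/9²) = 217.6 × 0.05015 = 10.91 eV.
λ = hc/ΔE = 1240 / 10.91 = 113.6 nm.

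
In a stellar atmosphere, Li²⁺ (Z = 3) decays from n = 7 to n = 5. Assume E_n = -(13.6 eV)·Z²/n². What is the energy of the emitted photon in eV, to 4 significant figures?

2.398 eV

The Bohr energies scale as Z², so for Z = 3: E_n = −122.4/n² eV.
E_7 = −122.4/49 = −2.498 eV and E_5 = −122.4/25 = −4.896 eV.
The photon energy is |E_7 − E_5| = 2.398 eV.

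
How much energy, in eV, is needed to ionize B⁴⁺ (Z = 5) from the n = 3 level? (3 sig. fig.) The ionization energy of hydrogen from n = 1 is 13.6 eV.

37.8 eV

E_n = −13.6 Z²/n² = −340.0/n² eV for Z = 5.
E_3 = −340.0/9 = −37.8 eV, so ionization (to E = 0) requires 37.8 eV.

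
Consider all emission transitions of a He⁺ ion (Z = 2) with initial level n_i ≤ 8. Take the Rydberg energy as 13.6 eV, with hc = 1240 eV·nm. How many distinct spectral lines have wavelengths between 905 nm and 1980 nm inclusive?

Enumerate all n_i → n_f pairs with 1 ≤ n_f < n_i ≤ 8 and compute λ = 1240 / [13.6·4·(1/n_f² − 1/n_i²)].
Lines falling in [905, 1980] nm: 8→5 (935.1 nm), 5→4 (1013 nm), 7→5 (1163 nm), 6→5 (1865 nm), 8→6 (1876 nm).

5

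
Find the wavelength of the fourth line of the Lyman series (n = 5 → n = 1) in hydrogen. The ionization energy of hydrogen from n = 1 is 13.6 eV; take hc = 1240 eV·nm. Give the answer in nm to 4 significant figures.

The Lyman series terminates on n_f = 1; the fourth line has n_i = 1+4 = 5.
ΔE = 13.60 × (1/1² − 1/5²) = 13.06 eV.
λ = 1240 / 13.06 = 94.98 nm.

94.98 nm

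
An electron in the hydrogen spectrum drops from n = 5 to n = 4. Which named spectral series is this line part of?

The series is set by the lower level: n_f = 4 is the Brackett series.

Brackett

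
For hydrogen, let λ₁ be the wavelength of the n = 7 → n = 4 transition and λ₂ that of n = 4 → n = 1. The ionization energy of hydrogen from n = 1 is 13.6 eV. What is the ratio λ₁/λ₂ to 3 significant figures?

λ ∝ 1/ΔE ∝ 1/(1/n_f² − 1/n_i²), and the Z² and hc factors cancel in the ratio.
λ₁/λ₂ = (1/1² − 1/4²)/(1/4² − 1/7²) = 0.9375/0.04209 = 22.3.

22.3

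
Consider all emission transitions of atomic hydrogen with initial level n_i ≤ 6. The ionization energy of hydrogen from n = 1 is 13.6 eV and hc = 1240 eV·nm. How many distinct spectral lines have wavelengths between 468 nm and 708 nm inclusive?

2

Enumerate all n_i → n_f pairs with 1 ≤ n_f < n_i ≤ 6 and compute λ = 1240 / [13.6·1·(1/n_f² − 1/n_i²)].
Lines falling in [468, 708] nm: 4→2 (486.3 nm), 3→2 (656.5 nm).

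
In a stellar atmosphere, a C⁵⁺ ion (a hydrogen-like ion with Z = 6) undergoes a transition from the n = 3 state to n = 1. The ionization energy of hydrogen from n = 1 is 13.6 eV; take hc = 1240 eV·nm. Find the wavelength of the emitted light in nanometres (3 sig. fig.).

2.85 nm

For Z = 6 the level energies scale as Z², so the effective Rydberg energy is 13.6 × 36 = 489.6 eV.
ΔE = 489.6 × (1/1² − 1/3²) = 489.6 × 0.8889 = 435.2 eV.
λ = hc/ΔE = 1240 / 435.2 = 2.85 nm.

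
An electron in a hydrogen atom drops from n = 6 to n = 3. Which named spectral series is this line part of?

The series is set by the lower level: n_f = 3 is the Paschen series.

Paschen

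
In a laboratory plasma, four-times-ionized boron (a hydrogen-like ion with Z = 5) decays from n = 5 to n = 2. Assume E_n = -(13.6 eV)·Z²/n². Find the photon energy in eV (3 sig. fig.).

The Bohr energies scale as Z², so for Z = 5: E_n = −340.0/n² eV.
E_5 = −340.0/25 = −13.60 eV and E_2 = −340.0/4 = −85.00 eV.
The photon energy is |E_5 − E_2| = 71.4 eV.

71.4 eV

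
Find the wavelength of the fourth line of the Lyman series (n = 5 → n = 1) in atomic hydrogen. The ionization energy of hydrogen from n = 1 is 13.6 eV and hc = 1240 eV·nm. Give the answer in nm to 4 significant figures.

The Lyman series terminates on n_f = 1; the fourth line has n_i = 1+4 = 5.
ΔE = 13.60 × (1/1² − 1/5²) = 13.06 eV.
λ = 1240 / 13.06 = 94.98 nm.

94.98 nm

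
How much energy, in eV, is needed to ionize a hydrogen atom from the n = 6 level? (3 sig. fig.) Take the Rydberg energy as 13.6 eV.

0.378 eV

E_6 = −13.60/36 = −0.378 eV, so ionization (to E = 0) requires 0.378 eV.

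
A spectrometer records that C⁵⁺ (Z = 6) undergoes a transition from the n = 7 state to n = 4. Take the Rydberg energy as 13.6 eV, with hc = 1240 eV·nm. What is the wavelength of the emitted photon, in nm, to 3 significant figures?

For Z = 6 the level energies scale as Z², so the effective Rydberg energy is 13.6 × 36 = 489.6 eV.
ΔE = 489.6 × (1/4² − 1/7²) = 489.6 × 0.04209 = 20.61 eV.
λ = hc/ΔE = 1240 / 20.61 = 60.2 nm.

60.2 nm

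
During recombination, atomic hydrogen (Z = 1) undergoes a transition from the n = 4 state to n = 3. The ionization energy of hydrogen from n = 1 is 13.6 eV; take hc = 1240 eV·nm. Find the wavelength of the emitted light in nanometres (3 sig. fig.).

ΔE = 13.60 × (1/3² − 1/4²) = 13.60 × 0.04861 = 0.6611 eV.
λ = hc/ΔE = 1240 / 0.6611 = 1880 nm.

1880 nm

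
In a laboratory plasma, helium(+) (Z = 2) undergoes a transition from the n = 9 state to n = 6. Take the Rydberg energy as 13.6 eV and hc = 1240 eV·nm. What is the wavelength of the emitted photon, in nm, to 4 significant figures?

For Z = 2 the level energies scale as Z², so the effective Rydberg energy is 13.6 × 4 = 54.40 eV.
ΔE = 54.40 × (1/6² − 1/9²) = 54.40 × 0.01543 = 0.8395 eV.
λ = hc/ΔE = 1240 / 0.8395 = 1477 nm.

1477 nm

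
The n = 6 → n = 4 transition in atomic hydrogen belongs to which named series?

Brackett

The series is set by the lower level: n_f = 4 is the Brackett series.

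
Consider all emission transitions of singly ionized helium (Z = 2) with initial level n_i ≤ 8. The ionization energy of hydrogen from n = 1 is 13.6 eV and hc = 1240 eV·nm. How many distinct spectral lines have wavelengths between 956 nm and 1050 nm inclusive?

1

Enumerate all n_i → n_f pairs with 1 ≤ n_f < n_i ≤ 8 and compute λ = 1240 / [13.6·4·(1/n_f² − 1/n_i²)].
Lines falling in [956, 1050] nm: 5→4 (1013 nm).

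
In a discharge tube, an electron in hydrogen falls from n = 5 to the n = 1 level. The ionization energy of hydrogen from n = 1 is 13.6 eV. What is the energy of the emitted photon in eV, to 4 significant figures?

13.06 eV

E_5 = −13.60/25 = −0.5440 eV and E_1 = −13.60/1 = −13.60 eV.
The photon energy is |E_5 − E_1| = 13.06 eV.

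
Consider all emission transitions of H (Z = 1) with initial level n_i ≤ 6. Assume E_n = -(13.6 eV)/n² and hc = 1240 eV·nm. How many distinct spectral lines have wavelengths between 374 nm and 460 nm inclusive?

Enumerate all n_i → n_f pairs with 1 ≤ n_f < n_i ≤ 6 and compute λ = 1240 / [13.6·1·(1/n_f² − 1/n_i²)].
Lines falling in [374, 460] nm: 6→2 (410.3 nm), 5→2 (434.2 nm).

2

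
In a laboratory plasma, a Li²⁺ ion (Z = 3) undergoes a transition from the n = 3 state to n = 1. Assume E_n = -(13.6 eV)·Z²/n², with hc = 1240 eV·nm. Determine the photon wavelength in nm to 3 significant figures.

11.4 nm

For Z = 3 the level energies scale as Z², so the effective Rydberg energy is 13.6 × 9 = 122.4 eV.
ΔE = 122.4 × (1/1² − 1/3²) = 122.4 × 0.8889 = 108.8 eV.
λ = hc/ΔE = 1240 / 108.8 = 11.4 nm.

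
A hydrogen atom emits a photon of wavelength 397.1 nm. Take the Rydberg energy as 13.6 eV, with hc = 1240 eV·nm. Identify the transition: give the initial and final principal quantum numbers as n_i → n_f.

n_i = 7, n_f = 2

The photon energy is ΔE = hc/λ = 1240 / 397.1 = 3.123 eV.
With Z = 1, ΔE = 13.60 × (1/n_f² − 1/n_i²), so 1/n_f² − 1/n_i² = 0.2296.
Trying n_f = 2 gives 1/n_i² = 0.02039, i.e. n_i ≈ 7; this pair matches.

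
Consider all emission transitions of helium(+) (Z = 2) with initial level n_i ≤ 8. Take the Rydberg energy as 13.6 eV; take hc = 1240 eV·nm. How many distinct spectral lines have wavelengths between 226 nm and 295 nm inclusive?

Enumerate all n_i → n_f pairs with 1 ≤ n_f < n_i ≤ 8 and compute λ = 1240 / [13.6·4·(1/n_f² − 1/n_i²)].
Lines falling in [226, 295] nm: 8→3 (238.7 nm), 7→3 (251.3 nm), 6→3 (273.5 nm).

3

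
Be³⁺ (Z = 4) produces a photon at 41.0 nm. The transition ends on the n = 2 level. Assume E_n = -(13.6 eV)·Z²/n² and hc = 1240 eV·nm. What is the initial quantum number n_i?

n_i = 3

The photon energy is ΔE = hc/λ = 1240 / 41.0 = 30.24 eV.
With Z = 4, ΔE = 217.6 × (1/n_f² − 1/n_i²), so 1/n_f² − 1/n_i² = 0.1390.
With n_f = 2: 1/n_i² = 1/4 − 0.1390 = 0.1110, so n_i ≈ 3.00.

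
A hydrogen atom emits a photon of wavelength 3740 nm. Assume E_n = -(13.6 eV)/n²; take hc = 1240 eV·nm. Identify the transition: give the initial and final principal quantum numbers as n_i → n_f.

n_i = 8, n_f = 5

The photon energy is ΔE = hc/λ = 1240 / 3740 = 0.3316 eV.
With Z = 1, ΔE = 13.60 × (1/n_f² − 1/n_i²), so 1/n_f² − 1/n_i² = 0.02438.
Trying n_f = 5 gives 1/n_i² = 0.01562, i.e. n_i ≈ 8; this pair matches.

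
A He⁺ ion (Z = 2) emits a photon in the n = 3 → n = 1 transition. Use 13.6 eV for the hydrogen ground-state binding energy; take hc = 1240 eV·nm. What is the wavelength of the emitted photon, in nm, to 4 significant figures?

25.64 nm

For Z = 2 the level energies scale as Z², so the effective Rydberg energy is 13.6 × 4 = 54.40 eV.
ΔE = 54.40 × (1/1² − 1/3²) = 54.40 × 0.8889 = 48.36 eV.
λ = hc/ΔE = 1240 / 48.36 = 25.64 nm.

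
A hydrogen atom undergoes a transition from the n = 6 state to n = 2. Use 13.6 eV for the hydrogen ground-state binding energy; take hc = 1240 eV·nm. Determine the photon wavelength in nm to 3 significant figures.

410 nm

ΔE = 13.60 × (1/2² − 1/6²) = 13.60 × 0.2222 = 3.022 eV.
λ = hc/ΔE = 1240 / 3.022 = 410 nm.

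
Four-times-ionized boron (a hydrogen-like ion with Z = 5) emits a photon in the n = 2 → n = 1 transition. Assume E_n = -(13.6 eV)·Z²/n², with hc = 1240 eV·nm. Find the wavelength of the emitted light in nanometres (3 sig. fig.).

For Z = 5 the level energies scale as Z², so the effective Rydberg energy is 13.6 × 25 = 340.0 eV.
ΔE = 340.0 × (1/1² − 1/2²) = 340.0 × 0.7500 = 255.0 eV.
λ = hc/ΔE = 1240 / 255.0 = 4.86 nm.

4.86 nm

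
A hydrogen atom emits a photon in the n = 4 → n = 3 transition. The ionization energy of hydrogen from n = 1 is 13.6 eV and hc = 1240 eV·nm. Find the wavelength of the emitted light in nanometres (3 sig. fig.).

1880 nm

ΔE = 13.60 × (1/3² − 1/4²) = 13.60 × 0.04861 = 0.6611 eV.
λ = hc/ΔE = 1240 / 0.6611 = 1880 nm.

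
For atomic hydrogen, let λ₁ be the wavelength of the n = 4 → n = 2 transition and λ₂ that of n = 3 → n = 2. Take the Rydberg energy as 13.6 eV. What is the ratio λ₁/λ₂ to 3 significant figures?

λ ∝ 1/ΔE ∝ 1/(1/n_f² − 1/n_i²), and the Z² and hc factors cancel in the ratio.
λ₁/λ₂ = (1/2² − 1/3²)/(1/2² − 1/4²) = 0.1389/0.1875 = 0.741.

0.741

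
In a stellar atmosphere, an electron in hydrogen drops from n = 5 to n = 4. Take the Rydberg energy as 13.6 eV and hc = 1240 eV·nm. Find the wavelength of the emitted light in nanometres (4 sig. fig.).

ΔE = 13.60 × (1/4² − 1/5²) = 13.60 × 0.02250 = 0.3060 eV.
λ = hc/ΔE = 1240 / 0.3060 = 4052 nm.
This line belongs to the Brackett series.

4052 nm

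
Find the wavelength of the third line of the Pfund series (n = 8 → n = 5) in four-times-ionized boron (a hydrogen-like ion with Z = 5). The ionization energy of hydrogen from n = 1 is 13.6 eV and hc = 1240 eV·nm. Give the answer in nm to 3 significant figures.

The Pfund series terminates on n_f = 5; the third line has n_i = 5+3 = 8.
ΔE = 340.0 × (1/5² − 1/8²) = 8.288 eV.
λ = 1240 / 8.288 = 150 nm.

150 nm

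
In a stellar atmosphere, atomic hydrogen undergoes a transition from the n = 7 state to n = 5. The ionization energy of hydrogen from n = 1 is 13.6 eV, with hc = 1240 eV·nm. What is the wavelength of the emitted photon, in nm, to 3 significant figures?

ΔE = 13.60 × (1/5² − 1/7²) = 13.60 × 0.01959 = 0.2664 eV.
λ = hc/ΔE = 1240 / 0.2664 = 4650 nm.

4650 nm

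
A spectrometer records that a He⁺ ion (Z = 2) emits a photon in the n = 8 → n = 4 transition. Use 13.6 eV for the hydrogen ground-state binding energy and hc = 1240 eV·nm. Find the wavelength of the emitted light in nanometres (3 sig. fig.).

486 nm

For Z = 2 the level energies scale as Z², so the effective Rydberg energy is 13.6 × 4 = 54.40 eV.
ΔE = 54.40 × (1/4² − 1/8²) = 54.40 × 0.04688 = 2.550 eV.
λ = hc/ΔE = 1240 / 2.550 = 486 nm.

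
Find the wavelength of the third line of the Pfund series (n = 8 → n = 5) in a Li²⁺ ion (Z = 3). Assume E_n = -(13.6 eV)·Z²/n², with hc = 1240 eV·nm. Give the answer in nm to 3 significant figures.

The Pfund series terminates on n_f = 5; the third line has n_i = 5+3 = 8.
ΔE = 122.4 × (1/5² − 1/8²) = 2.984 eV.
λ = 1240 / 2.984 = 416 nm.

416 nm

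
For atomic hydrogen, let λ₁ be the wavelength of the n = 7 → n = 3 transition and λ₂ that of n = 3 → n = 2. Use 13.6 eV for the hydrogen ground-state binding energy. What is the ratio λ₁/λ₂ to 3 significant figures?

λ ∝ 1/ΔE ∝ 1/(1/n_f² − 1/n_i²), and the Z² and hc factors cancel in the ratio.
λ₁/λ₂ = (1/2² − 1/3²)/(1/3² − 1/7²) = 0.1389/0.09070 = 1.53.

1.53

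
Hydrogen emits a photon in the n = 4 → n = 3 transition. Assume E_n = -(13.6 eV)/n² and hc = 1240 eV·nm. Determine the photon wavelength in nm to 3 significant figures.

1880 nm

ΔE = 13.60 × (1/3² − 1/4²) = 13.60 × 0.04861 = 0.6611 eV.
λ = hc/ΔE = 1240 / 0.6611 = 1880 nm.
This line belongs to the Paschen series.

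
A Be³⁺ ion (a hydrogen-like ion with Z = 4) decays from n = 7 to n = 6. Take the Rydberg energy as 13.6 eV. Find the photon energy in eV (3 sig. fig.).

The Bohr energies scale as Z², so for Z = 4: E_n = −217.6/n² eV.
E_7 = −217.6/49 = −4.441 eV and E_6 = −217.6/36 = −6.044 eV.
The photon energy is |E_7 − E_6| = 1.60 eV.

1.60 eV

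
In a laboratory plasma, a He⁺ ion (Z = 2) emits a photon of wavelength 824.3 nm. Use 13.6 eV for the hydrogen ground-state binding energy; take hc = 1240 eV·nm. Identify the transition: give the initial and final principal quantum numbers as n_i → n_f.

The photon energy is ΔE = hc/λ = 1240 / 824.3 = 1.504 eV.
With Z = 2, ΔE = 54.40 × (1/n_f² − 1/n_i²), so 1/n_f² − 1/n_i² = 0.02765.
Trying n_f = 5 gives 1/n_i² = 0.01235, i.e. n_i ≈ 9; this pair matches.

n_i = 9, n_f = 5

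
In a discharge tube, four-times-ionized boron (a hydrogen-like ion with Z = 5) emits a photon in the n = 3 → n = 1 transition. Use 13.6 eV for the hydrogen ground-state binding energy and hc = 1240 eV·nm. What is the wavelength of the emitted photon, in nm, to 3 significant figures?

4.10 nm

For Z = 5 the level energies scale as Z², so the effective Rydberg energy is 13.6 × 25 = 340.0 eV.
ΔE = 340.0 × (1/1² − 1/3²) = 340.0 × 0.8889 = 302.2 eV.
λ = hc/ΔE = 1240 / 302.2 = 4.10 nm.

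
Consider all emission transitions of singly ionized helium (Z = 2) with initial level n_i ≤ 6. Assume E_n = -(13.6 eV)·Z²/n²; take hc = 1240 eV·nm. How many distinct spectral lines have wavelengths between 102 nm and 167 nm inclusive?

Enumerate all n_i → n_f pairs with 1 ≤ n_f < n_i ≤ 6 and compute λ = 1240 / [13.6·4·(1/n_f² − 1/n_i²)].
Lines falling in [102, 167] nm: 6→2 (102.6 nm), 5→2 (108.5 nm), 4→2 (121.6 nm), 3→2 (164.1 nm).

4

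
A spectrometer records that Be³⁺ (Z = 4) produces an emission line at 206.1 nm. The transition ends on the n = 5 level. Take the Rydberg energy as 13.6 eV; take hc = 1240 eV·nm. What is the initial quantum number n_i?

The photon energy is ΔE = hc/λ = 1240 / 206.1 = 6.016 eV.
With Z = 4, ΔE = 217.6 × (1/n_f² − 1/n_i²), so 1/n_f² − 1/n_i² = 0.02765.
With n_f = 5: 1/n_i² = 1/25 − 0.02765 = 0.01235, so n_i ≈ 9.00.

n_i = 9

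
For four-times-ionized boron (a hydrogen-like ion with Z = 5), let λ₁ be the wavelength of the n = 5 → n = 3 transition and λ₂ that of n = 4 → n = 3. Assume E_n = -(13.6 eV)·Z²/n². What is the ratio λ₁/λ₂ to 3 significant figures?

0.684

λ ∝ 1/ΔE ∝ 1/(1/n_f² − 1/n_i²), and the Z² and hc factors cancel in the ratio.
λ₁/λ₂ = (1/3² − 1/4²)/(1/3² − 1/5²) = 0.04861/0.07111 = 0.684.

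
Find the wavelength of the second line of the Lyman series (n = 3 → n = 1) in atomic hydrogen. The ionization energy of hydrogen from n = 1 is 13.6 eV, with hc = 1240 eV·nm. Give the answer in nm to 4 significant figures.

The Lyman series terminates on n_f = 1; the second line has n_i = 1+2 = 3.
ΔE = 13.60 × (1/1² − 1/3²) = 12.09 eV.
λ = 1240 / 12.09 = 102.6 nm.

102.6 nm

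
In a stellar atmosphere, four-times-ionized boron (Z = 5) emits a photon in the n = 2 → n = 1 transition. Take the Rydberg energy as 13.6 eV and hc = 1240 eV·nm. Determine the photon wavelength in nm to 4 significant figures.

4.863 nm

For Z = 5 the level energies scale as Z², so the effective Rydberg energy is 13.6 × 25 = 340.0 eV.
ΔE = 340.0 × (1/1² − 1/2²) = 340.0 × 0.7500 = 255.0 eV.
λ = hc/ΔE = 1240 / 255.0 = 4.863 nm.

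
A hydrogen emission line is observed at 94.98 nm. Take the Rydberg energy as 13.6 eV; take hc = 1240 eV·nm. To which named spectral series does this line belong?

Lyman

ΔE = 1240/94.98 = 13.06 eV.
This matches 13.6 × (1/1² − 1/5²), so n_f = 1: the Lyman series.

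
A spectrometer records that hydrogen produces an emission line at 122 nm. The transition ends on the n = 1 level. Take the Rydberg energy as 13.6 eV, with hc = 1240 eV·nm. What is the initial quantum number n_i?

n_i = 2

The photon energy is ΔE = hc/λ = 1240 / 122 = 10.16 eV.
With Z = 1, ΔE = 13.60 × (1/n_f² − 1/n_i²), so 1/n_f² − 1/n_i² = 0.7473.
With n_f = 1: 1/n_i² = 1/1 − 0.7473 = 0.2527, so n_i ≈ 1.99.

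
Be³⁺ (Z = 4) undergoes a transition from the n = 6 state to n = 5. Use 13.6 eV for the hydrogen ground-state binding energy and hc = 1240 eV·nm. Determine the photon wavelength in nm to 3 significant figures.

For Z = 4 the level energies scale as Z², so the effective Rydberg energy is 13.6 × 16 = 217.6 eV.
ΔE = 217.6 × (1/5² − 1/6²) = 217.6 × 0.01222 = 2.660 eV.
λ = hc/ΔE = 1240 / 2.660 = 466 nm.

466 nm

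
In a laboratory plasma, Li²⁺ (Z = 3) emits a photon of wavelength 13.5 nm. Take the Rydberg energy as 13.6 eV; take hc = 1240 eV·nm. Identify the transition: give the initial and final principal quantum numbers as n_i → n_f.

The photon energy is ΔE = hc/λ = 1240 / 13.5 = 91.85 eV.
With Z = 3, ΔE = 122.4 × (1/n_f² − 1/n_i²), so 1/n_f² − 1/n_i² = 0.7504.
Trying n_f = 1 gives 1/n_i² = 0.2496, i.e. n_i ≈ 2; this pair matches.

n_i = 2, n_f = 1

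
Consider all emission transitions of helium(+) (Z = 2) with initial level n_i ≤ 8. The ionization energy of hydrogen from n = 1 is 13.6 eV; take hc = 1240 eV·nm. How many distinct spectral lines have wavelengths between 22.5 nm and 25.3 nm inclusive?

Enumerate all n_i → n_f pairs with 1 ≤ n_f < n_i ≤ 8 and compute λ = 1240 / [13.6·4·(1/n_f² − 1/n_i²)].
Lines falling in [22.5, 25.3] nm: 8→1 (23.16 nm), 7→1 (23.27 nm), 6→1 (23.45 nm), 5→1 (23.74 nm), 4→1 (24.31 nm).

5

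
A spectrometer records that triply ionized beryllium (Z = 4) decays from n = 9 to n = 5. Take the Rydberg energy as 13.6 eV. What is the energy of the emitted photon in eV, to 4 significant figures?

6.018 eV

The Bohr energies scale as Z², so for Z = 4: E_n = −217.6/n² eV.
E_9 = −217.6/81 = −2.686 eV and E_5 = −217.6/25 = −8.704 eV.
The photon energy is |E_9 − E_5| = 6.018 eV.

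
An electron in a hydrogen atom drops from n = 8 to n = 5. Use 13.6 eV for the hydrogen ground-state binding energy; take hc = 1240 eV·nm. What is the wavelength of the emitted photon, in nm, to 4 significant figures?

3741 nm

ΔE = 13.60 × (1/5² − 1/8²) = 13.60 × 0.02438 = 0.3315 eV.
λ = hc/ΔE = 1240 / 0.3315 = 3741 nm.
This line belongs to the Pfund series.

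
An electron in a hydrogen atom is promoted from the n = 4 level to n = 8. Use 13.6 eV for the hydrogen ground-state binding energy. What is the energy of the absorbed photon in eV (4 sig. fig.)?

0.6375 eV

E_8 = −13.60/64 = −0.2125 eV and E_4 = −13.60/16 = −0.8500 eV.
The photon energy is |E_8 − E_4| = 0.6375 eV.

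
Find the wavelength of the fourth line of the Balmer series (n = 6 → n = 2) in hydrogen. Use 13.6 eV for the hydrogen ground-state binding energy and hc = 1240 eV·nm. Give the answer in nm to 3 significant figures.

410 nm

The Balmer series terminates on n_f = 2; the fourth line has n_i = 2+4 = 6.
ΔE = 13.60 × (1/2² − 1/6²) = 3.022 eV.
λ = 1240 / 3.022 = 410 nm.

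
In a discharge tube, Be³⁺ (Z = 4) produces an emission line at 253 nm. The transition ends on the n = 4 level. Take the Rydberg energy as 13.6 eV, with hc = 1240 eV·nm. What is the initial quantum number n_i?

n_i = 5

The photon energy is ΔE = hc/λ = 1240 / 253 = 4.901 eV.
With Z = 4, ΔE = 217.6 × (1/n_f² − 1/n_i²), so 1/n_f² − 1/n_i² = 0.02252.
With n_f = 4: 1/n_i² = 1/16 − 0.02252 = 0.03998, so n_i ≈ 5.00.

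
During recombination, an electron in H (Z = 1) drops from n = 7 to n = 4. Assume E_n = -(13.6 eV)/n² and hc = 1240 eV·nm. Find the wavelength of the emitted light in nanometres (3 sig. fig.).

ΔE = 13.60 × (1/4² − 1/7²) = 13.60 × 0.04209 = 0.5724 eV.
λ = hc/ΔE = 1240 / 0.5724 = 2170 nm.
This line belongs to the Brackett series.

2170 nm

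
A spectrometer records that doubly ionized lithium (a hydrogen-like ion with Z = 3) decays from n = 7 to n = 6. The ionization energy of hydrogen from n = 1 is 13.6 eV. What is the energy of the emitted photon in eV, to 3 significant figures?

The Bohr energies scale as Z², so for Z = 3: E_n = −122.4/n² eV.
E_7 = −122.4/49 = −2.498 eV and E_6 = −122.4/36 = −3.400 eV.
The photon energy is |E_7 − E_6| = 0.902 eV.

0.902 eV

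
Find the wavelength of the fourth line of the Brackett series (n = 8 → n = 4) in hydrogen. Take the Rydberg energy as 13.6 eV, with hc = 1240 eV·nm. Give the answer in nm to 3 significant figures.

The Brackett series terminates on n_f = 4; the fourth line has n_i = 4+4 = 8.
ΔE = 13.60 × (1/4² − 1/8²) = 0.6375 eV.
λ = 1240 / 0.6375 = 1950 nm.

1950 nm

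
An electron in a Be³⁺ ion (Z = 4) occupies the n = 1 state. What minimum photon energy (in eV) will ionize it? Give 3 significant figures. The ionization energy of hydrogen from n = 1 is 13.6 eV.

E_n = −13.6 Z²/n² = −217.6/n² eV for Z = 4.
E_1 = −217.6/1 = −218 eV, so ionization (to E = 0) requires 218 eV.

218 eV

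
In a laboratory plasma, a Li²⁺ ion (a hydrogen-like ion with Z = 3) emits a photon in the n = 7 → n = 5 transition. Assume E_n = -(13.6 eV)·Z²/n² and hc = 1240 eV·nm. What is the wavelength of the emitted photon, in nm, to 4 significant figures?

For Z = 3 the level energies scale as Z², so the effective Rydberg energy is 13.6 × 9 = 122.4 eV.
ΔE = 122.4 × (1/5² − 1/7²) = 122.4 × 0.01959 = 2.398 eV.
λ = hc/ΔE = 1240 / 2.398 = 517.1 nm.

517.1 nm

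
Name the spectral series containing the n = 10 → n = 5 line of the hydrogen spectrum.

Pfund

The series is set by the lower level: n_f = 5 is the Pfund series.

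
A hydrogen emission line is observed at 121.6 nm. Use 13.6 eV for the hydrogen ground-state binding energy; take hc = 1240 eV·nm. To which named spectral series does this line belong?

ΔE = 1240/121.6 = 10.20 eV.
This matches 13.6 × (1/1² − 1/2²), so n_f = 1: the Lyman series.

Lyman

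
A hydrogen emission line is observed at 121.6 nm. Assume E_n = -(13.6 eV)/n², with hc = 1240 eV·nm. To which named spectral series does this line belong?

ΔE = 1240/121.6 = 10.20 eV.
This matches 13.6 × (1/1² − 1/2²), so n_f = 1: the Lyman series.

Lyman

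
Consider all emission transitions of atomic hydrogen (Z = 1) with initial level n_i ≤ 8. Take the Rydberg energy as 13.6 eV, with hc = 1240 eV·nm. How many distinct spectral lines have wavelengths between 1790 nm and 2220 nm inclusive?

3

Enumerate all n_i → n_f pairs with 1 ≤ n_f < n_i ≤ 8 and compute λ = 1240 / [13.6·1·(1/n_f² − 1/n_i²)].
Lines falling in [1790, 2220] nm: 4→3 (1876 nm), 8→4 (1945 nm), 7→4 (2166 nm).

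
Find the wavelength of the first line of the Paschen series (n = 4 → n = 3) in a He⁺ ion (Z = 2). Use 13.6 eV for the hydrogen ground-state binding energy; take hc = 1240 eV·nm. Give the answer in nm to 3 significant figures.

The Paschen series terminates on n_f = 3; the first line has n_i = 3+1 = 4.
ΔE = 54.40 × (1/3² − 1/4²) = 2.644 eV.
λ = 1240 / 2.644 = 469 nm.

469 nm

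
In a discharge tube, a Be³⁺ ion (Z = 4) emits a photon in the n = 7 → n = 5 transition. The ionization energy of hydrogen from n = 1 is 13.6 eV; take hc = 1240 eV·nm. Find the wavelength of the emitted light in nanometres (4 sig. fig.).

290.9 nm

For Z = 4 the level energies scale as Z², so the effective Rydberg energy is 13.6 × 16 = 217.6 eV.
ΔE = 217.6 × (1/5² − 1/7²) = 217.6 × 0.01959 = 4.263 eV.
λ = hc/ΔE = 1240 / 4.263 = 290.9 nm.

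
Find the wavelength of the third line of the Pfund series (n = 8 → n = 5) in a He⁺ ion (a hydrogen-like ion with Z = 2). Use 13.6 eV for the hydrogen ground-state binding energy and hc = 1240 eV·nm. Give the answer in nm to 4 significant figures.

The Pfund series terminates on n_f = 5; the third line has n_i = 5+3 = 8.
ΔE = 54.40 × (1/5² − 1/8²) = 1.326 eV.
λ = 1240 / 1.326 = 935.1 nm.

935.1 nm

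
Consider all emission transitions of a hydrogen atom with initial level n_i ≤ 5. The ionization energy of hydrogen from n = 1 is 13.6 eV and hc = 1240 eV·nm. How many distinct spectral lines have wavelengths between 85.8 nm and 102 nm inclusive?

2

Enumerate all n_i → n_f pairs with 1 ≤ n_f < n_i ≤ 5 and compute λ = 1240 / [13.6·1·(1/n_f² − 1/n_i²)].
Lines falling in [85.8, 102] nm: 5→1 (94.98 nm), 4→1 (97.25 nm).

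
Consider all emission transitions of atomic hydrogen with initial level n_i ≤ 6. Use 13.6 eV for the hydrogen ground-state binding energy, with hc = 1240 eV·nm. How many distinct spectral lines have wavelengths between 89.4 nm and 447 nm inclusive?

7

Enumerate all n_i → n_f pairs with 1 ≤ n_f < n_i ≤ 6 and compute λ = 1240 / [13.6·1·(1/n_f² − 1/n_i²)].
Lines falling in [89.4, 447] nm: 6→1 (93.78 nm), 5→1 (94.98 nm), 4→1 (97.25 nm), 3→1 (102.6 nm), 2→1 (121.6 nm), 6→2 (410.3 nm), 5→2 (434.2 nm).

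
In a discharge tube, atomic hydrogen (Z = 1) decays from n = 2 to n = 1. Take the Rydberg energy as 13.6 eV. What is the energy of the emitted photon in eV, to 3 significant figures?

10.2 eV

E_2 = −13.60/4 = −3.400 eV and E_1 = −13.60/1 = −13.60 eV.
The photon energy is |E_2 − E_1| = 10.2 eV.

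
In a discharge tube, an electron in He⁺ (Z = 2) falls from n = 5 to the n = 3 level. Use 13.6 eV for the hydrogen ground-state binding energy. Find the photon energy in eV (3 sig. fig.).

3.87 eV

The Bohr energies scale as Z², so for Z = 2: E_n = −54.40/n² eV.
E_5 = −54.40/25 = −2.176 eV and E_3 = −54.40/9 = −6.044 eV.
The photon energy is |E_5 − E_3| = 3.87 eV.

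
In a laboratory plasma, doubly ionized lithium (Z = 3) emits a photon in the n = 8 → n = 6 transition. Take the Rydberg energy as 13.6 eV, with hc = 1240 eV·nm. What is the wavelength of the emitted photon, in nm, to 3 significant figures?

834 nm

For Z = 3 the level energies scale as Z², so the effective Rydberg energy is 13.6 × 9 = 122.4 eV.
ΔE = 122.4 × (1/6² − 1/8²) = 122.4 × 0.01215 = 1.488 eV.
λ = hc/ΔE = 1240 / 1.488 = 834 nm.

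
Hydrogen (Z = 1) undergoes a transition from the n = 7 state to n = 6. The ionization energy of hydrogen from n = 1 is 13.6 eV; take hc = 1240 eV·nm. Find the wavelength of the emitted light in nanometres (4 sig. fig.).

12370 nm

ΔE = 13.60 × (1/6² − 1/7²) = 13.60 × 0.007370 = 0.1002 eV.
λ = hc/ΔE = 1240 / 0.1002 = 12370 nm.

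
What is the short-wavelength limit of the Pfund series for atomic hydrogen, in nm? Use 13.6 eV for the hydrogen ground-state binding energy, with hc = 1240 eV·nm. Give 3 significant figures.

The Pfund series has lower level n_f = 5; the series limit corresponds to n_i → ∞.
ΔE_max = 13.6 × 1 / 5² = 0.5440 eV.
λ_min = 1240 / 0.5440 = 2280 nm.

2280 nm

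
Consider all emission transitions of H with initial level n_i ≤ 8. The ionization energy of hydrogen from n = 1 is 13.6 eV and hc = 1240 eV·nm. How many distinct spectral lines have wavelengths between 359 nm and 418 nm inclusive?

3

Enumerate all n_i → n_f pairs with 1 ≤ n_f < n_i ≤ 8 and compute λ = 1240 / [13.6·1·(1/n_f² − 1/n_i²)].
Lines falling in [359, 418] nm: 8→2 (389.0 nm), 7→2 (397.1 nm), 6→2 (410.3 nm).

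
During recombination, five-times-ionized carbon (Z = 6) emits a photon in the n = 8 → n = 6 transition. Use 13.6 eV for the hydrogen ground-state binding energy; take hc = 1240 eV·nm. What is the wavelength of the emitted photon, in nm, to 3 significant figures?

For Z = 6 the level energies scale as Z², so the effective Rydberg energy is 13.6 × 36 = 489.6 eV.
ΔE = 489.6 × (1/6² − 1/8²) = 489.6 × 0.01215 = 5.950 eV.
λ = hc/ΔE = 1240 / 5.950 = 208 nm.

208 nm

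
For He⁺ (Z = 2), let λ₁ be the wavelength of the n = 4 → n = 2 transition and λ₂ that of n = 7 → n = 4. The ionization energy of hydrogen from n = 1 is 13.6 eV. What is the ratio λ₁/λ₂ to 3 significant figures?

λ ∝ 1/ΔE ∝ 1/(1/n_f² − 1/n_i²), and the Z² and hc factors cancel in the ratio.
λ₁/λ₂ = (1/4² − 1/7²)/(1/2² − 1/4²) = 0.04209/0.1875 = 0.224.

0.224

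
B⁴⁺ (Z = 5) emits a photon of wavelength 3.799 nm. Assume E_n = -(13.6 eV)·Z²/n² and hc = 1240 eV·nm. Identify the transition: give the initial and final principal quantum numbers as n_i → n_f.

The photon energy is ΔE = hc/λ = 1240 / 3.799 = 326.4 eV.
With Z = 5, ΔE = 340.0 × (1/n_f² − 1/n_i²), so 1/n_f² − 1/n_i² = 0.9600.
Trying n_f = 1 gives 1/n_i² = 0.04000, i.e. n_i ≈ 5; this pair matches.

n_i = 5, n_f = 1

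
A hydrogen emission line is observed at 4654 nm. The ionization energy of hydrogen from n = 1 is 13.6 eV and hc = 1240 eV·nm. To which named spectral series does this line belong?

ΔE = 1240/4654 = 0.2664 eV.
This matches 13.6 × (1/5² − 1/7²), so n_f = 5: the Pfund series.

Pfund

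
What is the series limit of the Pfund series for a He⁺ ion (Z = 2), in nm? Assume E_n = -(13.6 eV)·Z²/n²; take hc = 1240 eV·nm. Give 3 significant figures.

The Pfund series has lower level n_f = 5; the series limit corresponds to n_i → ∞.
ΔE_max = 13.6 × 4 / 5² = 2.176 eV.
λ_min = 1240 / 2.176 = 570 nm.

570 nm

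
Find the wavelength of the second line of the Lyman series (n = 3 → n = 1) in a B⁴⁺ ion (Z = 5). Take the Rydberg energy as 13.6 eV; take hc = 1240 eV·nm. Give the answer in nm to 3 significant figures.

4.10 nm

The Lyman series terminates on n_f = 1; the second line has n_i = 1+2 = 3.
ΔE = 340.0 × (1/1² − 1/3²) = 302.2 eV.
λ = 1240 / 302.2 = 4.10 nm.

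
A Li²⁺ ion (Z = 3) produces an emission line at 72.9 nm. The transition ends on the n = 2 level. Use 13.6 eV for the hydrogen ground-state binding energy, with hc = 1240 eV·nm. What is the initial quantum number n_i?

The photon energy is ΔE = hc/λ = 1240 / 72.9 = 17.01 eV.
With Z = 3, ΔE = 122.4 × (1/n_f² − 1/n_i²), so 1/n_f² − 1/n_i² = 0.1390.
With n_f = 2: 1/n_i² = 1/4 − 0.1390 = 0.1110, so n_i ≈ 3.00.

n_i = 3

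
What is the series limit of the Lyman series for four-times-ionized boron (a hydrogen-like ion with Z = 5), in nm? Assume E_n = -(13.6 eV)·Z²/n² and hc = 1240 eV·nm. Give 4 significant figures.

3.647 nm

The Lyman series has lower level n_f = 1; the series limit corresponds to n_i → ∞.
ΔE_max = 13.6 × 25 / 1² = 340.0 eV.
λ_min = 1240 / 340.0 = 3.647 nm.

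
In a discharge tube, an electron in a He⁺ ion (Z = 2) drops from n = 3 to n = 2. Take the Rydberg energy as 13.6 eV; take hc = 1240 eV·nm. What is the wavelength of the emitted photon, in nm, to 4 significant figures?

For Z = 2 the level energies scale as Z², so the effective Rydberg energy is 13.6 × 4 = 54.40 eV.
ΔE = 54.40 × (1/2² − 1/3²) = 54.40 × 0.1389 = 7.556 eV.
λ = hc/ΔE = 1240 / 7.556 = 164.1 nm.

164.1 nm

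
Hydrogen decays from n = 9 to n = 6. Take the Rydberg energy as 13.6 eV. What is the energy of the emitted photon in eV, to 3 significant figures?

0.210 eV

E_9 = −13.60/81 = −0.1679 eV and E_6 = −13.60/36 = −0.3778 eV.
The photon energy is |E_9 − E_6| = 0.210 eV.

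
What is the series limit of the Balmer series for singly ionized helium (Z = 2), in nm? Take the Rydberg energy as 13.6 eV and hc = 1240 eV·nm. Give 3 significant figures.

The Balmer series has lower level n_f = 2; the series limit corresponds to n_i → ∞.
ΔE_max = 13.6 × 4 / 2² = 13.60 eV.
λ_min = 1240 / 13.60 = 91.2 nm.

91.2 nm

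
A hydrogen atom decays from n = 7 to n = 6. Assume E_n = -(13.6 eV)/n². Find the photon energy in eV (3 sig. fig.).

0.100 eV

E_7 = −13.60/49 = −0.2776 eV and E_6 = −13.60/36 = −0.3778 eV.
The photon energy is |E_7 − E_6| = 0.100 eV.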